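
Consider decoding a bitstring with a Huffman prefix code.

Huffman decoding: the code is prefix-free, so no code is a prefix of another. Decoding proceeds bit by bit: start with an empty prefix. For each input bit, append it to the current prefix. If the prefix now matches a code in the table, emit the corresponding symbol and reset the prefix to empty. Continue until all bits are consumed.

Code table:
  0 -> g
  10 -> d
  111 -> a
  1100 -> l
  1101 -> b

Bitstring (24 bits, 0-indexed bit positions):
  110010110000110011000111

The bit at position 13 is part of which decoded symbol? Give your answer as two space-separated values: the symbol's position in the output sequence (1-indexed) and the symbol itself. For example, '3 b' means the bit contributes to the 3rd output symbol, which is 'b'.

Bit 0: prefix='1' (no match yet)
Bit 1: prefix='11' (no match yet)
Bit 2: prefix='110' (no match yet)
Bit 3: prefix='1100' -> emit 'l', reset
Bit 4: prefix='1' (no match yet)
Bit 5: prefix='10' -> emit 'd', reset
Bit 6: prefix='1' (no match yet)
Bit 7: prefix='11' (no match yet)
Bit 8: prefix='110' (no match yet)
Bit 9: prefix='1100' -> emit 'l', reset
Bit 10: prefix='0' -> emit 'g', reset
Bit 11: prefix='0' -> emit 'g', reset
Bit 12: prefix='1' (no match yet)
Bit 13: prefix='11' (no match yet)
Bit 14: prefix='110' (no match yet)
Bit 15: prefix='1100' -> emit 'l', reset
Bit 16: prefix='1' (no match yet)
Bit 17: prefix='11' (no match yet)

Answer: 6 l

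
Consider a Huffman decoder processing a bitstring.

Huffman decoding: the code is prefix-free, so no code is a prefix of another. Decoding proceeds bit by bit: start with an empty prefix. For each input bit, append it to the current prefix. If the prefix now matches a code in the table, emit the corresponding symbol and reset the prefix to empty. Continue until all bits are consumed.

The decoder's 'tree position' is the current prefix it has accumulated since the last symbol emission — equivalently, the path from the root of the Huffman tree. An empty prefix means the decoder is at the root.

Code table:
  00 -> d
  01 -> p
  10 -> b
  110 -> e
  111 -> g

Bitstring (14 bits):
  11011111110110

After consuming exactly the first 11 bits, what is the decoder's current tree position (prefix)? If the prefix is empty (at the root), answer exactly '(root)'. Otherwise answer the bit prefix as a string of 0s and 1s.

Bit 0: prefix='1' (no match yet)
Bit 1: prefix='11' (no match yet)
Bit 2: prefix='110' -> emit 'e', reset
Bit 3: prefix='1' (no match yet)
Bit 4: prefix='11' (no match yet)
Bit 5: prefix='111' -> emit 'g', reset
Bit 6: prefix='1' (no match yet)
Bit 7: prefix='11' (no match yet)
Bit 8: prefix='111' -> emit 'g', reset
Bit 9: prefix='1' (no match yet)
Bit 10: prefix='10' -> emit 'b', reset

Answer: (root)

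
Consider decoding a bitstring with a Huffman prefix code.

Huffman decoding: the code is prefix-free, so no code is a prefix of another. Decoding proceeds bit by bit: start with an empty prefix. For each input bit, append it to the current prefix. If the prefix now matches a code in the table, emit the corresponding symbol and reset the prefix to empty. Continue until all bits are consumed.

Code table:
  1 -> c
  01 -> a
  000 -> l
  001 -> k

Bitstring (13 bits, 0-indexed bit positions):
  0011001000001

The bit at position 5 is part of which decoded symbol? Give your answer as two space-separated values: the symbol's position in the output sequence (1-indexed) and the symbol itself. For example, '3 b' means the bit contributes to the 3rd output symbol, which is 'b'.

Bit 0: prefix='0' (no match yet)
Bit 1: prefix='00' (no match yet)
Bit 2: prefix='001' -> emit 'k', reset
Bit 3: prefix='1' -> emit 'c', reset
Bit 4: prefix='0' (no match yet)
Bit 5: prefix='00' (no match yet)
Bit 6: prefix='001' -> emit 'k', reset
Bit 7: prefix='0' (no match yet)
Bit 8: prefix='00' (no match yet)
Bit 9: prefix='000' -> emit 'l', reset

Answer: 3 k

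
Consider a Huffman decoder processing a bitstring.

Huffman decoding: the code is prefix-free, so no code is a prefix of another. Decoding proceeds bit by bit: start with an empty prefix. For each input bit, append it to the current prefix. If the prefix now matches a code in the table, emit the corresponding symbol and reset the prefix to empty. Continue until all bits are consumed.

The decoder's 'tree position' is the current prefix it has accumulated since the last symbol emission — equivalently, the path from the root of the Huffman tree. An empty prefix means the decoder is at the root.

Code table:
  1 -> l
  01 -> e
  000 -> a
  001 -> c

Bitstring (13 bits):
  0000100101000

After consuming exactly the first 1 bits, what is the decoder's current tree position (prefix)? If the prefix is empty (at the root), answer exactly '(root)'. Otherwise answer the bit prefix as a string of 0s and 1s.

Answer: 0

Derivation:
Bit 0: prefix='0' (no match yet)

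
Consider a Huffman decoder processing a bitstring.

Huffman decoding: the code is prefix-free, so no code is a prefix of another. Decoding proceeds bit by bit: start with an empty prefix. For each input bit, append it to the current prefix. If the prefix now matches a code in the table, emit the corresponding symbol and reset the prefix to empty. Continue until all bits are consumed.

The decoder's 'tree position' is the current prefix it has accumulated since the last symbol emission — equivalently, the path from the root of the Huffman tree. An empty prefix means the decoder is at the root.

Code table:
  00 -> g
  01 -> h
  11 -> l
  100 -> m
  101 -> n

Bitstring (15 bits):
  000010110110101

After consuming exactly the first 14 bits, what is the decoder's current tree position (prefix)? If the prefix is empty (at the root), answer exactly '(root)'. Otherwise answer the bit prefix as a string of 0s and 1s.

Bit 0: prefix='0' (no match yet)
Bit 1: prefix='00' -> emit 'g', reset
Bit 2: prefix='0' (no match yet)
Bit 3: prefix='00' -> emit 'g', reset
Bit 4: prefix='1' (no match yet)
Bit 5: prefix='10' (no match yet)
Bit 6: prefix='101' -> emit 'n', reset
Bit 7: prefix='1' (no match yet)
Bit 8: prefix='10' (no match yet)
Bit 9: prefix='101' -> emit 'n', reset
Bit 10: prefix='1' (no match yet)
Bit 11: prefix='10' (no match yet)
Bit 12: prefix='101' -> emit 'n', reset
Bit 13: prefix='0' (no match yet)

Answer: 0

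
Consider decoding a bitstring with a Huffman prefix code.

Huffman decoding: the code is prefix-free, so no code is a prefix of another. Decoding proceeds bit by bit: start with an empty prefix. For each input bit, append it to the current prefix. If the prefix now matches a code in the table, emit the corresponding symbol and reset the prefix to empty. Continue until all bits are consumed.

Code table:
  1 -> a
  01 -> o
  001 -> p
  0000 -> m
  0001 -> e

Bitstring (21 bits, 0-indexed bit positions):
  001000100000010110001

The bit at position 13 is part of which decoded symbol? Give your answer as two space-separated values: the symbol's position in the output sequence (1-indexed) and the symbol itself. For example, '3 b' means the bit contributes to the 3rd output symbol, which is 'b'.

Bit 0: prefix='0' (no match yet)
Bit 1: prefix='00' (no match yet)
Bit 2: prefix='001' -> emit 'p', reset
Bit 3: prefix='0' (no match yet)
Bit 4: prefix='00' (no match yet)
Bit 5: prefix='000' (no match yet)
Bit 6: prefix='0001' -> emit 'e', reset
Bit 7: prefix='0' (no match yet)
Bit 8: prefix='00' (no match yet)
Bit 9: prefix='000' (no match yet)
Bit 10: prefix='0000' -> emit 'm', reset
Bit 11: prefix='0' (no match yet)
Bit 12: prefix='00' (no match yet)
Bit 13: prefix='001' -> emit 'p', reset
Bit 14: prefix='0' (no match yet)
Bit 15: prefix='01' -> emit 'o', reset
Bit 16: prefix='1' -> emit 'a', reset
Bit 17: prefix='0' (no match yet)

Answer: 4 p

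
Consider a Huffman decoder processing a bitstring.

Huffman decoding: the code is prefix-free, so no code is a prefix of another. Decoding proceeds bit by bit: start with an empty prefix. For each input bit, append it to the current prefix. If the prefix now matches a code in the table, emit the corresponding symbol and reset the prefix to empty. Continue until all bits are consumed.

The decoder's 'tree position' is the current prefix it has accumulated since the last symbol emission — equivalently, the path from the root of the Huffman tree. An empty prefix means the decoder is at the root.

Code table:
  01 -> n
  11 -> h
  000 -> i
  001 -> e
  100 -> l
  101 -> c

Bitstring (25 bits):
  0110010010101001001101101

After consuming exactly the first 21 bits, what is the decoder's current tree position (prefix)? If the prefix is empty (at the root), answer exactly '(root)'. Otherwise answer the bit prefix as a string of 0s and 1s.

Bit 0: prefix='0' (no match yet)
Bit 1: prefix='01' -> emit 'n', reset
Bit 2: prefix='1' (no match yet)
Bit 3: prefix='10' (no match yet)
Bit 4: prefix='100' -> emit 'l', reset
Bit 5: prefix='1' (no match yet)
Bit 6: prefix='10' (no match yet)
Bit 7: prefix='100' -> emit 'l', reset
Bit 8: prefix='1' (no match yet)
Bit 9: prefix='10' (no match yet)
Bit 10: prefix='101' -> emit 'c', reset
Bit 11: prefix='0' (no match yet)
Bit 12: prefix='01' -> emit 'n', reset
Bit 13: prefix='0' (no match yet)
Bit 14: prefix='00' (no match yet)
Bit 15: prefix='001' -> emit 'e', reset
Bit 16: prefix='0' (no match yet)
Bit 17: prefix='00' (no match yet)
Bit 18: prefix='001' -> emit 'e', reset
Bit 19: prefix='1' (no match yet)
Bit 20: prefix='10' (no match yet)

Answer: 10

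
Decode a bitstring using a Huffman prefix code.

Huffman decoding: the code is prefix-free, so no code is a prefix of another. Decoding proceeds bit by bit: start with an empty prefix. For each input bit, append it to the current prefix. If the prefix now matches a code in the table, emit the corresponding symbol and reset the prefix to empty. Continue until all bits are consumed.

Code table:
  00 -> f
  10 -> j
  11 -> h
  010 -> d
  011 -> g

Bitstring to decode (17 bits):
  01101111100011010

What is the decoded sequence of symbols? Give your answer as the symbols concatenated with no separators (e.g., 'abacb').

Answer: gghjfhd

Derivation:
Bit 0: prefix='0' (no match yet)
Bit 1: prefix='01' (no match yet)
Bit 2: prefix='011' -> emit 'g', reset
Bit 3: prefix='0' (no match yet)
Bit 4: prefix='01' (no match yet)
Bit 5: prefix='011' -> emit 'g', reset
Bit 6: prefix='1' (no match yet)
Bit 7: prefix='11' -> emit 'h', reset
Bit 8: prefix='1' (no match yet)
Bit 9: prefix='10' -> emit 'j', reset
Bit 10: prefix='0' (no match yet)
Bit 11: prefix='00' -> emit 'f', reset
Bit 12: prefix='1' (no match yet)
Bit 13: prefix='11' -> emit 'h', reset
Bit 14: prefix='0' (no match yet)
Bit 15: prefix='01' (no match yet)
Bit 16: prefix='010' -> emit 'd', reset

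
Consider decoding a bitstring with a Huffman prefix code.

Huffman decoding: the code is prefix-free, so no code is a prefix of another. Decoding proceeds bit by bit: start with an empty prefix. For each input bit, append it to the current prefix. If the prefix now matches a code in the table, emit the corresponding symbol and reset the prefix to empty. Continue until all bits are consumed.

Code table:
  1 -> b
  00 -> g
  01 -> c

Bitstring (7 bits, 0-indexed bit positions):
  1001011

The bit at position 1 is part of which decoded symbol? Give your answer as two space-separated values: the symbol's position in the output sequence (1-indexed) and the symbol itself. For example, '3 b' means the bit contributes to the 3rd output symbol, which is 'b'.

Answer: 2 g

Derivation:
Bit 0: prefix='1' -> emit 'b', reset
Bit 1: prefix='0' (no match yet)
Bit 2: prefix='00' -> emit 'g', reset
Bit 3: prefix='1' -> emit 'b', reset
Bit 4: prefix='0' (no match yet)
Bit 5: prefix='01' -> emit 'c', reset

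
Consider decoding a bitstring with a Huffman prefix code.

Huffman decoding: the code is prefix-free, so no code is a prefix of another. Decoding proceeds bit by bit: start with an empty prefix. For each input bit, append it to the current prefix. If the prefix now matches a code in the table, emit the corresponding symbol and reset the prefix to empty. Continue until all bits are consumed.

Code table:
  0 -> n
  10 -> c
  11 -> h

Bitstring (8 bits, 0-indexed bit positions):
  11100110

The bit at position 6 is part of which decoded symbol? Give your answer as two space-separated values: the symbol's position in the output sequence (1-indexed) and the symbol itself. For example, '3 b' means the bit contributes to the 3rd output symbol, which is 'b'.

Answer: 4 h

Derivation:
Bit 0: prefix='1' (no match yet)
Bit 1: prefix='11' -> emit 'h', reset
Bit 2: prefix='1' (no match yet)
Bit 3: prefix='10' -> emit 'c', reset
Bit 4: prefix='0' -> emit 'n', reset
Bit 5: prefix='1' (no match yet)
Bit 6: prefix='11' -> emit 'h', reset
Bit 7: prefix='0' -> emit 'n', reset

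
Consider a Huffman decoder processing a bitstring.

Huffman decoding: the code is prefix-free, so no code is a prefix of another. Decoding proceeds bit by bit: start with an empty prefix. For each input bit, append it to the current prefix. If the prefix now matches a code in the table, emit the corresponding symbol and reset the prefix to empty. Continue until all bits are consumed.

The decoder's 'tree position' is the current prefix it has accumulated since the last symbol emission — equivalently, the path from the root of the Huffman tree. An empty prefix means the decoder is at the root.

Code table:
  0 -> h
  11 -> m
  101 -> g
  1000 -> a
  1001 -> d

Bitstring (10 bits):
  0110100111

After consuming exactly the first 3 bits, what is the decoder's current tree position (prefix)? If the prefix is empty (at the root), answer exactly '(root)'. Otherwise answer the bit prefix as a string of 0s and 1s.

Answer: (root)

Derivation:
Bit 0: prefix='0' -> emit 'h', reset
Bit 1: prefix='1' (no match yet)
Bit 2: prefix='11' -> emit 'm', reset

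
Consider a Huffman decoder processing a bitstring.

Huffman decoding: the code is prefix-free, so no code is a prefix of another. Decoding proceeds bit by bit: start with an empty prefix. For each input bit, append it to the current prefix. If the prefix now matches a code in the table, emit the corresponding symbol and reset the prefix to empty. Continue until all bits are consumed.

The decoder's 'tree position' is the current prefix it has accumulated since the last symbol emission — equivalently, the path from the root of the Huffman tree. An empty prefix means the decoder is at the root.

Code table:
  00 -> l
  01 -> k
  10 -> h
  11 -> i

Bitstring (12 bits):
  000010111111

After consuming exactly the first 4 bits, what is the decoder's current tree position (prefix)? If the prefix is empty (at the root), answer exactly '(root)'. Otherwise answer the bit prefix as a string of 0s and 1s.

Answer: (root)

Derivation:
Bit 0: prefix='0' (no match yet)
Bit 1: prefix='00' -> emit 'l', reset
Bit 2: prefix='0' (no match yet)
Bit 3: prefix='00' -> emit 'l', reset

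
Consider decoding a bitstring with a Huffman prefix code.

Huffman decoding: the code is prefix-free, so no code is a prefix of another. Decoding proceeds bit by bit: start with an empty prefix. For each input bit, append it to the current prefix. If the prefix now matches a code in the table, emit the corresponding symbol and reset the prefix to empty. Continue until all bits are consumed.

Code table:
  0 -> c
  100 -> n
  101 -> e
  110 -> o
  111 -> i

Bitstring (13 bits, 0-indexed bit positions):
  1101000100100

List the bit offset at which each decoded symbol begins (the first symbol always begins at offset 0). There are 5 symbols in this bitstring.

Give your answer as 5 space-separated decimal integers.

Bit 0: prefix='1' (no match yet)
Bit 1: prefix='11' (no match yet)
Bit 2: prefix='110' -> emit 'o', reset
Bit 3: prefix='1' (no match yet)
Bit 4: prefix='10' (no match yet)
Bit 5: prefix='100' -> emit 'n', reset
Bit 6: prefix='0' -> emit 'c', reset
Bit 7: prefix='1' (no match yet)
Bit 8: prefix='10' (no match yet)
Bit 9: prefix='100' -> emit 'n', reset
Bit 10: prefix='1' (no match yet)
Bit 11: prefix='10' (no match yet)
Bit 12: prefix='100' -> emit 'n', reset

Answer: 0 3 6 7 10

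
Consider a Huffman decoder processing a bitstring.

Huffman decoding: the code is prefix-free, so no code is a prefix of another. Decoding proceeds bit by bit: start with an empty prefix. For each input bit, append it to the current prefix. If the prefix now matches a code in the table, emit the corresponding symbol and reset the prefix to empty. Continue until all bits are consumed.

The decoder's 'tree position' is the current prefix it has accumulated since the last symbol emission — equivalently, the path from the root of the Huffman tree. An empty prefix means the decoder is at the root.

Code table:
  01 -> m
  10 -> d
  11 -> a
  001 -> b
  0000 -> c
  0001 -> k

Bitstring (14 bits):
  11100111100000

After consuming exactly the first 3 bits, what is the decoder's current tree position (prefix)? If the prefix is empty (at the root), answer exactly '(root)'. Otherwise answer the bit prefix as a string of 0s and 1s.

Answer: 1

Derivation:
Bit 0: prefix='1' (no match yet)
Bit 1: prefix='11' -> emit 'a', reset
Bit 2: prefix='1' (no match yet)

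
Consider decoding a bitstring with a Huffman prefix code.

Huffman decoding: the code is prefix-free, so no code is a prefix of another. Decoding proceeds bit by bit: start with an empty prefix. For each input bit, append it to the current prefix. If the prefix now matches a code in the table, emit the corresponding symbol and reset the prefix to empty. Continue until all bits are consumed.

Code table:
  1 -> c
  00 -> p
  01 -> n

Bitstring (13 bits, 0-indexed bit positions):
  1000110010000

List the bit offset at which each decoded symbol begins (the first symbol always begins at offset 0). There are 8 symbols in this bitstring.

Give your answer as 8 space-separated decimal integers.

Answer: 0 1 3 5 6 8 9 11

Derivation:
Bit 0: prefix='1' -> emit 'c', reset
Bit 1: prefix='0' (no match yet)
Bit 2: prefix='00' -> emit 'p', reset
Bit 3: prefix='0' (no match yet)
Bit 4: prefix='01' -> emit 'n', reset
Bit 5: prefix='1' -> emit 'c', reset
Bit 6: prefix='0' (no match yet)
Bit 7: prefix='00' -> emit 'p', reset
Bit 8: prefix='1' -> emit 'c', reset
Bit 9: prefix='0' (no match yet)
Bit 10: prefix='00' -> emit 'p', reset
Bit 11: prefix='0' (no match yet)
Bit 12: prefix='00' -> emit 'p', reset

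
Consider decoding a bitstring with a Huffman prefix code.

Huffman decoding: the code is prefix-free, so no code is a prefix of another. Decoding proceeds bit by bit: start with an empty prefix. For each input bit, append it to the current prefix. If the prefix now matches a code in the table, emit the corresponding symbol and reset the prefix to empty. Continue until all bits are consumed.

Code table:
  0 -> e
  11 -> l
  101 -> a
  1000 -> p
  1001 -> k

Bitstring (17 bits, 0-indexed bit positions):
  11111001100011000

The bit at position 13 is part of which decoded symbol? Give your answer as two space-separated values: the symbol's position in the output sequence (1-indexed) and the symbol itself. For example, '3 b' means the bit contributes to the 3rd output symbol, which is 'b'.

Answer: 5 l

Derivation:
Bit 0: prefix='1' (no match yet)
Bit 1: prefix='11' -> emit 'l', reset
Bit 2: prefix='1' (no match yet)
Bit 3: prefix='11' -> emit 'l', reset
Bit 4: prefix='1' (no match yet)
Bit 5: prefix='10' (no match yet)
Bit 6: prefix='100' (no match yet)
Bit 7: prefix='1001' -> emit 'k', reset
Bit 8: prefix='1' (no match yet)
Bit 9: prefix='10' (no match yet)
Bit 10: prefix='100' (no match yet)
Bit 11: prefix='1000' -> emit 'p', reset
Bit 12: prefix='1' (no match yet)
Bit 13: prefix='11' -> emit 'l', reset
Bit 14: prefix='0' -> emit 'e', reset
Bit 15: prefix='0' -> emit 'e', reset
Bit 16: prefix='0' -> emit 'e', reset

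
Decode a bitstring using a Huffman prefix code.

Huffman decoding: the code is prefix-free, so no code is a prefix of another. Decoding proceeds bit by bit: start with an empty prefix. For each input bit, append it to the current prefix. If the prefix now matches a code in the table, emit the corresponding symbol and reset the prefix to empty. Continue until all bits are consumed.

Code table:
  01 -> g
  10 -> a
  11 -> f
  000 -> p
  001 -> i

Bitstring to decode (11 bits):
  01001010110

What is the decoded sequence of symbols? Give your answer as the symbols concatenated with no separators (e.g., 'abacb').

Bit 0: prefix='0' (no match yet)
Bit 1: prefix='01' -> emit 'g', reset
Bit 2: prefix='0' (no match yet)
Bit 3: prefix='00' (no match yet)
Bit 4: prefix='001' -> emit 'i', reset
Bit 5: prefix='0' (no match yet)
Bit 6: prefix='01' -> emit 'g', reset
Bit 7: prefix='0' (no match yet)
Bit 8: prefix='01' -> emit 'g', reset
Bit 9: prefix='1' (no match yet)
Bit 10: prefix='10' -> emit 'a', reset

Answer: gigga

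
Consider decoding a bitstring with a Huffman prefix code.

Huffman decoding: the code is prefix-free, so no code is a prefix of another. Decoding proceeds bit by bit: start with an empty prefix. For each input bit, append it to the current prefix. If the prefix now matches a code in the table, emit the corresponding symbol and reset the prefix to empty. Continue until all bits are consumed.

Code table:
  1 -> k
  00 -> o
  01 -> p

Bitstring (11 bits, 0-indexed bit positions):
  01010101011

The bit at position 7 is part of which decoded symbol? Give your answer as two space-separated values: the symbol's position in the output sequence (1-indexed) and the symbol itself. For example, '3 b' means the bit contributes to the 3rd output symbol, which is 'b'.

Bit 0: prefix='0' (no match yet)
Bit 1: prefix='01' -> emit 'p', reset
Bit 2: prefix='0' (no match yet)
Bit 3: prefix='01' -> emit 'p', reset
Bit 4: prefix='0' (no match yet)
Bit 5: prefix='01' -> emit 'p', reset
Bit 6: prefix='0' (no match yet)
Bit 7: prefix='01' -> emit 'p', reset
Bit 8: prefix='0' (no match yet)
Bit 9: prefix='01' -> emit 'p', reset
Bit 10: prefix='1' -> emit 'k', reset

Answer: 4 p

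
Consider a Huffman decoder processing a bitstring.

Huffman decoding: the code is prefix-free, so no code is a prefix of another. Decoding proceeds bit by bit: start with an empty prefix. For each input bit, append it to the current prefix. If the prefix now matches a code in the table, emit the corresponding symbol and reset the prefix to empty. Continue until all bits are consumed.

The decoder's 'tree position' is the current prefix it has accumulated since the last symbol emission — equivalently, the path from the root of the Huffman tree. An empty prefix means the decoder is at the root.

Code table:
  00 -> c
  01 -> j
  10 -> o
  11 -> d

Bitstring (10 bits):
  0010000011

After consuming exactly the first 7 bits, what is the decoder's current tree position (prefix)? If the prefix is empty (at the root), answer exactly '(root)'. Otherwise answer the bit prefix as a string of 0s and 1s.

Answer: 0

Derivation:
Bit 0: prefix='0' (no match yet)
Bit 1: prefix='00' -> emit 'c', reset
Bit 2: prefix='1' (no match yet)
Bit 3: prefix='10' -> emit 'o', reset
Bit 4: prefix='0' (no match yet)
Bit 5: prefix='00' -> emit 'c', reset
Bit 6: prefix='0' (no match yet)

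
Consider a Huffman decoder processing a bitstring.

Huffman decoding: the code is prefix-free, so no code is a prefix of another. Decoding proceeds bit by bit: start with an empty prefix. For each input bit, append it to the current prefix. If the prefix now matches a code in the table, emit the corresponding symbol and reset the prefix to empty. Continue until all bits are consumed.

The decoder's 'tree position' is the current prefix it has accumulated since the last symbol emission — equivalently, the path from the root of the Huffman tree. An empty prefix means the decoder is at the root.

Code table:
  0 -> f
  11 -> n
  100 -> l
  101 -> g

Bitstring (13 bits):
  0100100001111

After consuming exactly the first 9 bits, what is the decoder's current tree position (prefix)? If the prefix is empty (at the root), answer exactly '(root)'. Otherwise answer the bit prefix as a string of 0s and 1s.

Bit 0: prefix='0' -> emit 'f', reset
Bit 1: prefix='1' (no match yet)
Bit 2: prefix='10' (no match yet)
Bit 3: prefix='100' -> emit 'l', reset
Bit 4: prefix='1' (no match yet)
Bit 5: prefix='10' (no match yet)
Bit 6: prefix='100' -> emit 'l', reset
Bit 7: prefix='0' -> emit 'f', reset
Bit 8: prefix='0' -> emit 'f', reset

Answer: (root)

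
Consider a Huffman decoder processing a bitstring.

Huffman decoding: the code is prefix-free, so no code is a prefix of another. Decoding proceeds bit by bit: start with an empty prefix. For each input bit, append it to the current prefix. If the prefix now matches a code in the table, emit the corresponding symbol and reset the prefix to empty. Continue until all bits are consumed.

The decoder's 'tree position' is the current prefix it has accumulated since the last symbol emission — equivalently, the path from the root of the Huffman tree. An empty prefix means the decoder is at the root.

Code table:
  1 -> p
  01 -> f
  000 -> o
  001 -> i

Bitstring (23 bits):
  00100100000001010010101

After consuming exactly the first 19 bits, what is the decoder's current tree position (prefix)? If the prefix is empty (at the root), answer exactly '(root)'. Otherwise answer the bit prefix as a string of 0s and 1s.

Bit 0: prefix='0' (no match yet)
Bit 1: prefix='00' (no match yet)
Bit 2: prefix='001' -> emit 'i', reset
Bit 3: prefix='0' (no match yet)
Bit 4: prefix='00' (no match yet)
Bit 5: prefix='001' -> emit 'i', reset
Bit 6: prefix='0' (no match yet)
Bit 7: prefix='00' (no match yet)
Bit 8: prefix='000' -> emit 'o', reset
Bit 9: prefix='0' (no match yet)
Bit 10: prefix='00' (no match yet)
Bit 11: prefix='000' -> emit 'o', reset
Bit 12: prefix='0' (no match yet)
Bit 13: prefix='01' -> emit 'f', reset
Bit 14: prefix='0' (no match yet)
Bit 15: prefix='01' -> emit 'f', reset
Bit 16: prefix='0' (no match yet)
Bit 17: prefix='00' (no match yet)
Bit 18: prefix='001' -> emit 'i', reset

Answer: (root)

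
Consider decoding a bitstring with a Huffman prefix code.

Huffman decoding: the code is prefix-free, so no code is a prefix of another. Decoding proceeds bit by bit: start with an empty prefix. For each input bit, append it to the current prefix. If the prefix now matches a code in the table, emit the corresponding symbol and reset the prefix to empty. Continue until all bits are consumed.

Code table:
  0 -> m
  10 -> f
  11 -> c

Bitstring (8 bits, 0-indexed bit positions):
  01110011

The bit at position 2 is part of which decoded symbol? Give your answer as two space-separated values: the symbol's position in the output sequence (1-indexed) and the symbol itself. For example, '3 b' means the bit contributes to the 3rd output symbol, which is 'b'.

Bit 0: prefix='0' -> emit 'm', reset
Bit 1: prefix='1' (no match yet)
Bit 2: prefix='11' -> emit 'c', reset
Bit 3: prefix='1' (no match yet)
Bit 4: prefix='10' -> emit 'f', reset
Bit 5: prefix='0' -> emit 'm', reset
Bit 6: prefix='1' (no match yet)

Answer: 2 c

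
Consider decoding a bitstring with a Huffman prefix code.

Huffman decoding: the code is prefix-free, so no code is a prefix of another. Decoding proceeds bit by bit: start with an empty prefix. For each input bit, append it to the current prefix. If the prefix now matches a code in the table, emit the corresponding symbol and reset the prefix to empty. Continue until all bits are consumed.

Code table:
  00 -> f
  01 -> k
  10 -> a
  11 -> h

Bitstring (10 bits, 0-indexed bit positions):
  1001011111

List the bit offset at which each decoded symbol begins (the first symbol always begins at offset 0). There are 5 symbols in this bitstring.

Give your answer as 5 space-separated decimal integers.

Bit 0: prefix='1' (no match yet)
Bit 1: prefix='10' -> emit 'a', reset
Bit 2: prefix='0' (no match yet)
Bit 3: prefix='01' -> emit 'k', reset
Bit 4: prefix='0' (no match yet)
Bit 5: prefix='01' -> emit 'k', reset
Bit 6: prefix='1' (no match yet)
Bit 7: prefix='11' -> emit 'h', reset
Bit 8: prefix='1' (no match yet)
Bit 9: prefix='11' -> emit 'h', reset

Answer: 0 2 4 6 8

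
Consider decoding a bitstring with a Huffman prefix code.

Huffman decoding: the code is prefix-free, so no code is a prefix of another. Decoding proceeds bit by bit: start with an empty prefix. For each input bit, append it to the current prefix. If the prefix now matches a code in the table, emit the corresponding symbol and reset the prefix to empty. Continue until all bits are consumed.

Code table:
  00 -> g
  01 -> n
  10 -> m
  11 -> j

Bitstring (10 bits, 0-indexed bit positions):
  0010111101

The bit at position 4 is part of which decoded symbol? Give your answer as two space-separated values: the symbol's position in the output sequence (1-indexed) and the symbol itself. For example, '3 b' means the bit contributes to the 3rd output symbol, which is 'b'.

Bit 0: prefix='0' (no match yet)
Bit 1: prefix='00' -> emit 'g', reset
Bit 2: prefix='1' (no match yet)
Bit 3: prefix='10' -> emit 'm', reset
Bit 4: prefix='1' (no match yet)
Bit 5: prefix='11' -> emit 'j', reset
Bit 6: prefix='1' (no match yet)
Bit 7: prefix='11' -> emit 'j', reset
Bit 8: prefix='0' (no match yet)

Answer: 3 j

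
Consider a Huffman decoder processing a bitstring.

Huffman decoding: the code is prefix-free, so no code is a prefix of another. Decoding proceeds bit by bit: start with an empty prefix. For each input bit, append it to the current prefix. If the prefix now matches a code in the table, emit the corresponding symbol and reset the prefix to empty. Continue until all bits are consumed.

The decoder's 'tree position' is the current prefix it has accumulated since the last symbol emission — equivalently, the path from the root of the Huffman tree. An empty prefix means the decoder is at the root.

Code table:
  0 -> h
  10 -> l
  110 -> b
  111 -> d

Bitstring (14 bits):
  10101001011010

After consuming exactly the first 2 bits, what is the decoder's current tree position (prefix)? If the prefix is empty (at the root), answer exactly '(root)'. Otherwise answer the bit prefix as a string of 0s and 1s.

Answer: (root)

Derivation:
Bit 0: prefix='1' (no match yet)
Bit 1: prefix='10' -> emit 'l', reset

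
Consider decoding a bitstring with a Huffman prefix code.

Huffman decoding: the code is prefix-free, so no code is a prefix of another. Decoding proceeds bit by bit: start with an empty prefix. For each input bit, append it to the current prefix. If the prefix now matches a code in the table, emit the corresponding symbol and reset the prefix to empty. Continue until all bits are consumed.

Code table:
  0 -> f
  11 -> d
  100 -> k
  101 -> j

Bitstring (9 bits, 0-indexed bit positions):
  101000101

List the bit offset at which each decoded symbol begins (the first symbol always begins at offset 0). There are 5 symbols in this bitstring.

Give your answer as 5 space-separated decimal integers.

Bit 0: prefix='1' (no match yet)
Bit 1: prefix='10' (no match yet)
Bit 2: prefix='101' -> emit 'j', reset
Bit 3: prefix='0' -> emit 'f', reset
Bit 4: prefix='0' -> emit 'f', reset
Bit 5: prefix='0' -> emit 'f', reset
Bit 6: prefix='1' (no match yet)
Bit 7: prefix='10' (no match yet)
Bit 8: prefix='101' -> emit 'j', reset

Answer: 0 3 4 5 6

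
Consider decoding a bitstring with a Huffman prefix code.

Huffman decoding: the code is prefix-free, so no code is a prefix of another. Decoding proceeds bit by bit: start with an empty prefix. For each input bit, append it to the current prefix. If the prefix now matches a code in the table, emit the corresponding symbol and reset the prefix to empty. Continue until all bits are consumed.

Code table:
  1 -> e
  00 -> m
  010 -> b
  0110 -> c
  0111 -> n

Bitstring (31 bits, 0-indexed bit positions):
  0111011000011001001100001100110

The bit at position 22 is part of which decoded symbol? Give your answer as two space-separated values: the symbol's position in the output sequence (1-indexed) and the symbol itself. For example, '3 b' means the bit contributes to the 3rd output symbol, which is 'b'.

Answer: 7 m

Derivation:
Bit 0: prefix='0' (no match yet)
Bit 1: prefix='01' (no match yet)
Bit 2: prefix='011' (no match yet)
Bit 3: prefix='0111' -> emit 'n', reset
Bit 4: prefix='0' (no match yet)
Bit 5: prefix='01' (no match yet)
Bit 6: prefix='011' (no match yet)
Bit 7: prefix='0110' -> emit 'c', reset
Bit 8: prefix='0' (no match yet)
Bit 9: prefix='00' -> emit 'm', reset
Bit 10: prefix='0' (no match yet)
Bit 11: prefix='01' (no match yet)
Bit 12: prefix='011' (no match yet)
Bit 13: prefix='0110' -> emit 'c', reset
Bit 14: prefix='0' (no match yet)
Bit 15: prefix='01' (no match yet)
Bit 16: prefix='010' -> emit 'b', reset
Bit 17: prefix='0' (no match yet)
Bit 18: prefix='01' (no match yet)
Bit 19: prefix='011' (no match yet)
Bit 20: prefix='0110' -> emit 'c', reset
Bit 21: prefix='0' (no match yet)
Bit 22: prefix='00' -> emit 'm', reset
Bit 23: prefix='0' (no match yet)
Bit 24: prefix='01' (no match yet)
Bit 25: prefix='011' (no match yet)
Bit 26: prefix='0110' -> emit 'c', reset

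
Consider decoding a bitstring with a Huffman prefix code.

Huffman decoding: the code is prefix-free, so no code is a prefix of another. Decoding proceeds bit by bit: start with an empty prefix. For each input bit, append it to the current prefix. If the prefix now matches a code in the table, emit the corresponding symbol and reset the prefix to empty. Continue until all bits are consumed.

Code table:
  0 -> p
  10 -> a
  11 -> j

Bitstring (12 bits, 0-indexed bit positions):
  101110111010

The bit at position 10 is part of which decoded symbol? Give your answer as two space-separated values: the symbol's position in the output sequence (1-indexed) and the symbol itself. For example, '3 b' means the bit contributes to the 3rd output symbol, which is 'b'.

Bit 0: prefix='1' (no match yet)
Bit 1: prefix='10' -> emit 'a', reset
Bit 2: prefix='1' (no match yet)
Bit 3: prefix='11' -> emit 'j', reset
Bit 4: prefix='1' (no match yet)
Bit 5: prefix='10' -> emit 'a', reset
Bit 6: prefix='1' (no match yet)
Bit 7: prefix='11' -> emit 'j', reset
Bit 8: prefix='1' (no match yet)
Bit 9: prefix='10' -> emit 'a', reset
Bit 10: prefix='1' (no match yet)
Bit 11: prefix='10' -> emit 'a', reset

Answer: 6 a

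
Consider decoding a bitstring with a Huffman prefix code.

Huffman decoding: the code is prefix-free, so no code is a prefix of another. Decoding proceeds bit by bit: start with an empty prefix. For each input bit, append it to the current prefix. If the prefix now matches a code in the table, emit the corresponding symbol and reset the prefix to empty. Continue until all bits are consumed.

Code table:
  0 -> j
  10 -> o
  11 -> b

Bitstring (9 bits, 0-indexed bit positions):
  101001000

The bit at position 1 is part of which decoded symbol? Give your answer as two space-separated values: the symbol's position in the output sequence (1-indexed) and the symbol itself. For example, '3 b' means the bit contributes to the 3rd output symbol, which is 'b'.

Bit 0: prefix='1' (no match yet)
Bit 1: prefix='10' -> emit 'o', reset
Bit 2: prefix='1' (no match yet)
Bit 3: prefix='10' -> emit 'o', reset
Bit 4: prefix='0' -> emit 'j', reset
Bit 5: prefix='1' (no match yet)

Answer: 1 o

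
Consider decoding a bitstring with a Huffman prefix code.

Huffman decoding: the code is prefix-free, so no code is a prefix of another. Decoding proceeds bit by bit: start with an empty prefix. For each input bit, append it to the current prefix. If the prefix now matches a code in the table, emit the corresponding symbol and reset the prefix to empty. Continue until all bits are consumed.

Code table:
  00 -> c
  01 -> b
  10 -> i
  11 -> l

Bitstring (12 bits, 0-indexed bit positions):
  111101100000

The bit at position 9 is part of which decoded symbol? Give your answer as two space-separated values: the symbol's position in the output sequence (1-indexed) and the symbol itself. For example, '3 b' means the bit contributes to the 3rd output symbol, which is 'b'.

Bit 0: prefix='1' (no match yet)
Bit 1: prefix='11' -> emit 'l', reset
Bit 2: prefix='1' (no match yet)
Bit 3: prefix='11' -> emit 'l', reset
Bit 4: prefix='0' (no match yet)
Bit 5: prefix='01' -> emit 'b', reset
Bit 6: prefix='1' (no match yet)
Bit 7: prefix='10' -> emit 'i', reset
Bit 8: prefix='0' (no match yet)
Bit 9: prefix='00' -> emit 'c', reset
Bit 10: prefix='0' (no match yet)
Bit 11: prefix='00' -> emit 'c', reset

Answer: 5 c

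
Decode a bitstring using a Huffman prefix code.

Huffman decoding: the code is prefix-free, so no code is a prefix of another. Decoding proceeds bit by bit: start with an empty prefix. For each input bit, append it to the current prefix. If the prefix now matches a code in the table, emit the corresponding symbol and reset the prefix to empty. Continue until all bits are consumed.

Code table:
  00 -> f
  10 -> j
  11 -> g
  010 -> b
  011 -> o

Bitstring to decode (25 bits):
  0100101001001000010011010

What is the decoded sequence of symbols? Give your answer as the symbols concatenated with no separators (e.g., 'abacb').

Answer: bbjbbfbob

Derivation:
Bit 0: prefix='0' (no match yet)
Bit 1: prefix='01' (no match yet)
Bit 2: prefix='010' -> emit 'b', reset
Bit 3: prefix='0' (no match yet)
Bit 4: prefix='01' (no match yet)
Bit 5: prefix='010' -> emit 'b', reset
Bit 6: prefix='1' (no match yet)
Bit 7: prefix='10' -> emit 'j', reset
Bit 8: prefix='0' (no match yet)
Bit 9: prefix='01' (no match yet)
Bit 10: prefix='010' -> emit 'b', reset
Bit 11: prefix='0' (no match yet)
Bit 12: prefix='01' (no match yet)
Bit 13: prefix='010' -> emit 'b', reset
Bit 14: prefix='0' (no match yet)
Bit 15: prefix='00' -> emit 'f', reset
Bit 16: prefix='0' (no match yet)
Bit 17: prefix='01' (no match yet)
Bit 18: prefix='010' -> emit 'b', reset
Bit 19: prefix='0' (no match yet)
Bit 20: prefix='01' (no match yet)
Bit 21: prefix='011' -> emit 'o', reset
Bit 22: prefix='0' (no match yet)
Bit 23: prefix='01' (no match yet)
Bit 24: prefix='010' -> emit 'b', reset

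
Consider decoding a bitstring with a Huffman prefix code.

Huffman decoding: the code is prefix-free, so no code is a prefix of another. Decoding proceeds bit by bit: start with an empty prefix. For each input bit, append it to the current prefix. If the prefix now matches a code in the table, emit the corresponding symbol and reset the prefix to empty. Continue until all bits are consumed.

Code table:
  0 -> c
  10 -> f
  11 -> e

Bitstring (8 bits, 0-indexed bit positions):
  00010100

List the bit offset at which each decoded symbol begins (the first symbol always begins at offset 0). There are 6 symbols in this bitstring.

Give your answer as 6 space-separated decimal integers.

Answer: 0 1 2 3 5 7

Derivation:
Bit 0: prefix='0' -> emit 'c', reset
Bit 1: prefix='0' -> emit 'c', reset
Bit 2: prefix='0' -> emit 'c', reset
Bit 3: prefix='1' (no match yet)
Bit 4: prefix='10' -> emit 'f', reset
Bit 5: prefix='1' (no match yet)
Bit 6: prefix='10' -> emit 'f', reset
Bit 7: prefix='0' -> emit 'c', reset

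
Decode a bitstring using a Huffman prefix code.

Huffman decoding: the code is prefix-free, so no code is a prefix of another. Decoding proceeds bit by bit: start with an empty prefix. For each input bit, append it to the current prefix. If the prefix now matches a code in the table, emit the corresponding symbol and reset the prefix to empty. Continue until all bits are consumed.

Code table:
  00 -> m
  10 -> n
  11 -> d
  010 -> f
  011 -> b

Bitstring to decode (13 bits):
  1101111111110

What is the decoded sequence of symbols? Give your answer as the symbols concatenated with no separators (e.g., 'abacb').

Answer: dbdddn

Derivation:
Bit 0: prefix='1' (no match yet)
Bit 1: prefix='11' -> emit 'd', reset
Bit 2: prefix='0' (no match yet)
Bit 3: prefix='01' (no match yet)
Bit 4: prefix='011' -> emit 'b', reset
Bit 5: prefix='1' (no match yet)
Bit 6: prefix='11' -> emit 'd', reset
Bit 7: prefix='1' (no match yet)
Bit 8: prefix='11' -> emit 'd', reset
Bit 9: prefix='1' (no match yet)
Bit 10: prefix='11' -> emit 'd', reset
Bit 11: prefix='1' (no match yet)
Bit 12: prefix='10' -> emit 'n', reset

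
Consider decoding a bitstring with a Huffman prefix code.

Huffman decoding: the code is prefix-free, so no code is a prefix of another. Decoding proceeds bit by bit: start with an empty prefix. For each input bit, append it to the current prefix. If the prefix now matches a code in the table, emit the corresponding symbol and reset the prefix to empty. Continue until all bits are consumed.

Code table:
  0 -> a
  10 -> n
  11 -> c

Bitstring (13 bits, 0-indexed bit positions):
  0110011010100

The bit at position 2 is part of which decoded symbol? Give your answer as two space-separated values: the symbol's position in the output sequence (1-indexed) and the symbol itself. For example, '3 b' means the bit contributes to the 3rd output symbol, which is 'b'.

Bit 0: prefix='0' -> emit 'a', reset
Bit 1: prefix='1' (no match yet)
Bit 2: prefix='11' -> emit 'c', reset
Bit 3: prefix='0' -> emit 'a', reset
Bit 4: prefix='0' -> emit 'a', reset
Bit 5: prefix='1' (no match yet)
Bit 6: prefix='11' -> emit 'c', reset

Answer: 2 c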